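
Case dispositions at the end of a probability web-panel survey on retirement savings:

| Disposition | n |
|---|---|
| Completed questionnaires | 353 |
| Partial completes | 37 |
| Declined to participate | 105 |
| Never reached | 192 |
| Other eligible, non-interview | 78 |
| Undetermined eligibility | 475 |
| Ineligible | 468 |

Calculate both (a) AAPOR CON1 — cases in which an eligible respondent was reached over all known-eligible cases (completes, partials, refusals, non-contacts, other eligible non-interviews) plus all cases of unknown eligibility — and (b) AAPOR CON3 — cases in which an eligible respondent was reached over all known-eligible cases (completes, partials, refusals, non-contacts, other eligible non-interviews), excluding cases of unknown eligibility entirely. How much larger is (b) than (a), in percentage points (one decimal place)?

Num → 353 + 37 + 105 + 78 = 573
Denom → 353 + 37 + 105 + 192 + 78 + 475 = 1240
CON1 = 573 / 1240 = 0.4621
Denom → 353 + 37 + 105 + 192 + 78 = 765
CON3 = 573 / 765 = 0.7490
Difference = 74.90 − 46.21 = 28.69 percentage points

28.7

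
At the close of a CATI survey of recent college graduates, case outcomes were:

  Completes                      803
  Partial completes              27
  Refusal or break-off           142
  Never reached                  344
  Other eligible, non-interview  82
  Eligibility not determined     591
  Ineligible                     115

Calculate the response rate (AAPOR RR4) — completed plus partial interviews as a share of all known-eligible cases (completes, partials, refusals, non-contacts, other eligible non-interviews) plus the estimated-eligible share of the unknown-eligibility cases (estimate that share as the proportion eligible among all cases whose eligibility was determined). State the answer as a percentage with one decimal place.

Num = 803 + 27 = 830
Eligible (known) = 803 + 27 + 142 + 344 + 82 = 1398
e = 1398 / (1398 + 115) = 1398 / 1513 = 0.9240
Estimated eligible among unknowns = 0.9240 × 591 = 546.08
Denominator = 1398 + 546.08 = 1944.08
RR4 = 830 / 1944.08 = 0.4269

42.7%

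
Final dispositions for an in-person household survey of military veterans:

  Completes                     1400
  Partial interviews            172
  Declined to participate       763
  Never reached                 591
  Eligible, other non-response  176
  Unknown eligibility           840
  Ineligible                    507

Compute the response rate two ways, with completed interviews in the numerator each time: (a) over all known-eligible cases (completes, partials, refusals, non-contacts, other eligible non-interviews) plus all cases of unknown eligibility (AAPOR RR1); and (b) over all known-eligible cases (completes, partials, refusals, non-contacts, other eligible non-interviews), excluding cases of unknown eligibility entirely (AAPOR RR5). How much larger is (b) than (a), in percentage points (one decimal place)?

Numerator → 1400
Base → 1400 + 172 + 763 + 591 + 176 + 840 = 3942
RR1 = 1400 / 3942 = 0.3551
Base → 1400 + 172 + 763 + 591 + 176 = 3102
RR5 = 1400 / 3102 = 0.4513
Difference = 45.13 − 35.51 = 9.62 percentage points

9.6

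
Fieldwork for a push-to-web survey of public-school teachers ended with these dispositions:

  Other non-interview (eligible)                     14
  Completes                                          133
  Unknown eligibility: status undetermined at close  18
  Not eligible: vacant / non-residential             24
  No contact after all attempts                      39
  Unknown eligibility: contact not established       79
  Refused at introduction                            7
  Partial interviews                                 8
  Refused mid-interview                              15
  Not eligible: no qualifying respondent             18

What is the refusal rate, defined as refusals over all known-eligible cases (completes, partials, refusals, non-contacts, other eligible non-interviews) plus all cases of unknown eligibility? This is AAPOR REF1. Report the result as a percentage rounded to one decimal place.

7.0%

Refusals = 7 + 15 = 22
Unknown eligibility = 79 + 18 = 97
Out of scope = 18 + 24 = 42
Numerator → 22
Denom → 133 + 8 + 22 + 39 + 14 + 97 = 313
REF1 = 22 / 313 = 0.0703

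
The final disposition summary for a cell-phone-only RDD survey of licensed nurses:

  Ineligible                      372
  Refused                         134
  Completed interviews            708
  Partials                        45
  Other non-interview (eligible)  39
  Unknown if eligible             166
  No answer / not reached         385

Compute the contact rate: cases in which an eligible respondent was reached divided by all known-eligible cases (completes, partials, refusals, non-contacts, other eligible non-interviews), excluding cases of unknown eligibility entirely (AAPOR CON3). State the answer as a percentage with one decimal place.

70.6%

Top = 708 + 45 + 134 + 39 = 926
Denominator = 708 + 45 + 134 + 385 + 39 = 1311
CON3 = 926 / 1311 = 0.7063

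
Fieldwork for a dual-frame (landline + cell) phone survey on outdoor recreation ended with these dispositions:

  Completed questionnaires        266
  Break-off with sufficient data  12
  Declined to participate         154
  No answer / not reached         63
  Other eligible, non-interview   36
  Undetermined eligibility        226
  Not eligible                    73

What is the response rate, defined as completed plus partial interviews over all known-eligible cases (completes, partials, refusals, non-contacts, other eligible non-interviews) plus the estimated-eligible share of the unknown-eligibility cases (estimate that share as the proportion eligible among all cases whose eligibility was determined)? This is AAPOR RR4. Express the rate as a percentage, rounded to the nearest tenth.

Numerator = 266 + 12 = 278
Known eligible = 266 + 12 + 154 + 63 + 36 = 531
e = 531 / (531 + 73) = 531 / 604 = 0.8791
Eligible share of unknowns = 0.8791 × 226 = 198.68
Denominator = 531 + 198.68 = 729.68
RR4 = 278 / 729.68 = 0.3810

38.1%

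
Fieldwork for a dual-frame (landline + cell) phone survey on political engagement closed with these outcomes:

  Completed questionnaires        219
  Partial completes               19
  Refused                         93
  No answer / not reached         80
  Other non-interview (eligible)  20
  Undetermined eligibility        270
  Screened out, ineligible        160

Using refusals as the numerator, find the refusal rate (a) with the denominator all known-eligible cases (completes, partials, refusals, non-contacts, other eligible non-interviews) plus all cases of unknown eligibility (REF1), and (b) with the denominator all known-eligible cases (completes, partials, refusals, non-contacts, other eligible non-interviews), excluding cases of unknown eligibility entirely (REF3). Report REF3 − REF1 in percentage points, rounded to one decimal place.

8.3

Top → 93
Base → 219 + 19 + 93 + 80 + 20 + 270 = 701
REF1 = 93 / 701 = 0.1327
Base → 219 + 19 + 93 + 80 + 20 = 431
REF3 = 93 / 431 = 0.2158
Difference = 21.58 − 13.27 = 8.31 percentage points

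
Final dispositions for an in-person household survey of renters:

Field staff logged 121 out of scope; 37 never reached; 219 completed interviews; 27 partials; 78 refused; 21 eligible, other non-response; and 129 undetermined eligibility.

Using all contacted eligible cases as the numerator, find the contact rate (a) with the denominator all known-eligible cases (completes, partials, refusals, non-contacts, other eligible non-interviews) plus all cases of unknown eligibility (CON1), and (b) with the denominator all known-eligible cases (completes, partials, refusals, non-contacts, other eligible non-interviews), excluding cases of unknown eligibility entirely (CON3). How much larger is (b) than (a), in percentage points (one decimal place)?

Top = 219 + 27 + 78 + 21 = 345
Base = 219 + 27 + 78 + 37 + 21 + 129 = 511
CON1 = 345 / 511 = 0.6751
Base = 219 + 27 + 78 + 37 + 21 = 382
CON3 = 345 / 382 = 0.9031
Difference = 90.31 − 67.51 = 22.80 percentage points

22.8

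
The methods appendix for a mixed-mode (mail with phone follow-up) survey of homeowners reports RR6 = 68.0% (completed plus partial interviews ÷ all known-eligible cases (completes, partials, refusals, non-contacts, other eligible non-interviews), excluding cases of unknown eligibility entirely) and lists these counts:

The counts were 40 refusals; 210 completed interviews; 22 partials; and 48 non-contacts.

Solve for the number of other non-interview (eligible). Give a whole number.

Num: 210 + 22 = 232
RR6 = 232 / D = 0.680
D = 232 / 0.680 = 341.2
Rest of base = 320
other non-interview (eligible) = 341.2 − 320 ≈ 21

21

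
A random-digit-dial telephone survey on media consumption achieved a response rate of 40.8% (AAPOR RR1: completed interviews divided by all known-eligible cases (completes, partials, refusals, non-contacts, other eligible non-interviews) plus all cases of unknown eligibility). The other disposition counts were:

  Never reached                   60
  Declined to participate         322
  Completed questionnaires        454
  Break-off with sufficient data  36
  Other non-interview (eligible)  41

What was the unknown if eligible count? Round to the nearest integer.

RR1 = 454 / D = 0.408
D = 454 / 0.408 = 1112.7
Remaining denominator categories sum to 913
unknown if eligible = 1112.7 − 913 ≈ 200

200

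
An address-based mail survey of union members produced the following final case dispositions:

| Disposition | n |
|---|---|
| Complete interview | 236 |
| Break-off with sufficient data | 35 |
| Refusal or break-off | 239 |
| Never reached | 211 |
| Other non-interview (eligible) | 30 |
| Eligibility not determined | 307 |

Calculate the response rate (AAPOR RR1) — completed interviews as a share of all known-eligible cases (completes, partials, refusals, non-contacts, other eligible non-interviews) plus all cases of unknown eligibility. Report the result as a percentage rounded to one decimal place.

Top → 236
Denom → 236 + 35 + 239 + 211 + 30 + 307 = 1058
RR1 = 236 / 1058 = 0.2231

22.3%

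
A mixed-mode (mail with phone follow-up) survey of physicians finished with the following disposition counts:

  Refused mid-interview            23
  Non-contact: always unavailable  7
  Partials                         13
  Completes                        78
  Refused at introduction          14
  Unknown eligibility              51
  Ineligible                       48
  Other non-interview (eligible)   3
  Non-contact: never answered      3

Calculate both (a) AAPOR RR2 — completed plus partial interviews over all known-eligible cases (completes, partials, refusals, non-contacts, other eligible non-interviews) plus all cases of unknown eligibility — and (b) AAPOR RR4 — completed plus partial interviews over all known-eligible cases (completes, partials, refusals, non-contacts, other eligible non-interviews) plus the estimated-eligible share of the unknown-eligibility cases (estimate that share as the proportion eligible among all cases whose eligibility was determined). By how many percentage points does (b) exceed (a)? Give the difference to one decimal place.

3.4

Refusal or break-off = 14 + 23 = 37
No contact after all attempts = 3 + 7 = 10
Top = 78 + 13 = 91
Base = 78 + 13 + 37 + 10 + 3 + 51 = 192
RR2 = 91 / 192 = 0.4740
Eligible (known) = 78 + 13 + 37 + 10 + 3 = 141
e = 141 / (141 + 48) = 141 / 189 = 0.7460
Eligible share of unknowns = 0.7460 × 51 = 38.05
Base = 141 + 38.05 = 179.05
RR4 = 91 / 179.05 = 0.5082
Difference = 50.82 − 47.40 = 3.42 percentage points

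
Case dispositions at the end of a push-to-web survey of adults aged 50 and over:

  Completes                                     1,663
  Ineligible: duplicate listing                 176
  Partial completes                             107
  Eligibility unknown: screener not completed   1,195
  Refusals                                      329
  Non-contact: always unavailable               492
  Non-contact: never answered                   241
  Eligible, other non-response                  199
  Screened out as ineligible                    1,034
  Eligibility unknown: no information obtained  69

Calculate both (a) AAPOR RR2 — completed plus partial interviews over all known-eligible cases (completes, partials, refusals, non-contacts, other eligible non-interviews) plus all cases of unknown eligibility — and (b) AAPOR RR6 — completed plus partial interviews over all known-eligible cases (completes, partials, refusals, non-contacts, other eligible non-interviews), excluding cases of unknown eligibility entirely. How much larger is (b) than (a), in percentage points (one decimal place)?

Non-contacts = 241 + 492 = 733
Undetermined eligibility = 1195 + 69 = 1264
Not eligible = 1034 + 176 = 1210
Numerator: 1663 + 107 = 1770
Denominator: 1663 + 107 + 329 + 733 + 199 + 1264 = 4295
RR2 = 1770 / 4295 = 0.4121
Denominator: 1663 + 107 + 329 + 733 + 199 = 3031
RR6 = 1770 / 3031 = 0.5840
Difference = 58.40 − 41.21 = 17.19 percentage points

17.2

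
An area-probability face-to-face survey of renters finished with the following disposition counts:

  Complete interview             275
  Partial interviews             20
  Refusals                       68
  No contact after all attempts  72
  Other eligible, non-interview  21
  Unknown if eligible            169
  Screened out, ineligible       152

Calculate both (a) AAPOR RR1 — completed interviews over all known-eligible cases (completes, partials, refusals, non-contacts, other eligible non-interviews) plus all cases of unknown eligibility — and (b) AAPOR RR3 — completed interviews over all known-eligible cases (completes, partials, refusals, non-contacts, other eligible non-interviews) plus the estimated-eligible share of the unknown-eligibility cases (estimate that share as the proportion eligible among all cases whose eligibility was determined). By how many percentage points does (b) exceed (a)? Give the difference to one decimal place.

3.2

Numerator: 275
Denominator: 275 + 20 + 68 + 72 + 21 + 169 = 625
RR1 = 275 / 625 = 0.4400
Eligible (known): 275 + 20 + 68 + 72 + 21 = 456
e = 456 / (456 + 152) = 456 / 608 = 0.7500
e × U: 0.7500 × 169 = 126.75
Denominator: 456 + 126.75 = 582.75
RR3 = 275 / 582.75 = 0.4719
Difference = 47.19 − 44.00 = 3.19 percentage points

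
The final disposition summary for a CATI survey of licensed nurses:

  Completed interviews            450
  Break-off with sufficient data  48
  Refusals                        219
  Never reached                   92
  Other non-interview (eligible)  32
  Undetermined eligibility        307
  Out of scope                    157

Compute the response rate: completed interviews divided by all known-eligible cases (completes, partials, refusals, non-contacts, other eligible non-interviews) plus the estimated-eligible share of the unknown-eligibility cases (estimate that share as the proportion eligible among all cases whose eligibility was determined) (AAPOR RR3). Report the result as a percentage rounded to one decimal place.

Top = 450
Known eligible = 450 + 48 + 219 + 92 + 32 = 841
e = 841 / (841 + 157) = 841 / 998 = 0.8427
e × U = 0.8427 × 307 = 258.71
Denominator = 841 + 258.71 = 1099.71
RR3 = 450 / 1099.71 = 0.4092

40.9%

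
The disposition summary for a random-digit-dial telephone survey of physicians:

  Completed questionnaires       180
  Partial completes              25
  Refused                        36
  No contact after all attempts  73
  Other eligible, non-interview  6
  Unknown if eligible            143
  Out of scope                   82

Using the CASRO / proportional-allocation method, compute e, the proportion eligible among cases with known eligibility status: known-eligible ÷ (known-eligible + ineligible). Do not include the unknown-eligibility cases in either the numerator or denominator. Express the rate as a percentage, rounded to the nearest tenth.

Known eligible: 180 + 25 + 36 + 73 + 6 = 320
e = 320 / (320 + 82) = 320 / 402 = 0.7960

79.6%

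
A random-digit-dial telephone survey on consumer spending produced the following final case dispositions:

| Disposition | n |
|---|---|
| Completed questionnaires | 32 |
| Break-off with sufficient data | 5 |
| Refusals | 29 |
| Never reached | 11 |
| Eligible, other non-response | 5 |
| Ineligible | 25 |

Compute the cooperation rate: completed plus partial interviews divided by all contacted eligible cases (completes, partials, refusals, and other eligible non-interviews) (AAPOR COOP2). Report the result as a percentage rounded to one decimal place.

Num: 32 + 5 = 37
Denominator: 32 + 5 + 29 + 5 = 71
COOP2 = 37 / 71 = 0.5211

52.1%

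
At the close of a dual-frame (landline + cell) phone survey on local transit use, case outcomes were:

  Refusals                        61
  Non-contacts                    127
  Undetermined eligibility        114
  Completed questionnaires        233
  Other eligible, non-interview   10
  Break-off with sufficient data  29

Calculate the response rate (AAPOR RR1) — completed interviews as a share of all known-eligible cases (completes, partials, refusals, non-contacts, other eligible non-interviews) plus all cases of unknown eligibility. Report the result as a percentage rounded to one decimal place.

40.6%

Top → 233
Denominator → 233 + 29 + 61 + 127 + 10 + 114 = 574
RR1 = 233 / 574 = 0.4059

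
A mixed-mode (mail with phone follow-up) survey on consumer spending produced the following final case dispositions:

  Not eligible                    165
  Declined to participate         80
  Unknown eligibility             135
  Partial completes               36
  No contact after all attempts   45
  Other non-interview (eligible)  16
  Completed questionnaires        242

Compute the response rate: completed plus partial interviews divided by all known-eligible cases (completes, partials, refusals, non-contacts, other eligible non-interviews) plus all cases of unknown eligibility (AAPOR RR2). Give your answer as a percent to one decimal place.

Num: 242 + 36 = 278
Denom: 242 + 36 + 80 + 45 + 16 + 135 = 554
RR2 = 278 / 554 = 0.5018

50.2%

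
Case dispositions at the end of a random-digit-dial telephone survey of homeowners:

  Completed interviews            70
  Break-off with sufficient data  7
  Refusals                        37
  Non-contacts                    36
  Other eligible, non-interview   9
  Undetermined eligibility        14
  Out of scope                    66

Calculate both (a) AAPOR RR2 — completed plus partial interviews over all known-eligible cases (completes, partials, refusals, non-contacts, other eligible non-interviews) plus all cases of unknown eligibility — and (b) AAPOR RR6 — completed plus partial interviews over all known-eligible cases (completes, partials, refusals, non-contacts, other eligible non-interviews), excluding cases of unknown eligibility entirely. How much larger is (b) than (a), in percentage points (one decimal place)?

Num = 70 + 7 = 77
Denominator = 70 + 7 + 37 + 36 + 9 + 14 = 173
RR2 = 77 / 173 = 0.4451
Denominator = 70 + 7 + 37 + 36 + 9 = 159
RR6 = 77 / 159 = 0.4843
Difference = 48.43 − 44.51 = 3.92 percentage points

3.9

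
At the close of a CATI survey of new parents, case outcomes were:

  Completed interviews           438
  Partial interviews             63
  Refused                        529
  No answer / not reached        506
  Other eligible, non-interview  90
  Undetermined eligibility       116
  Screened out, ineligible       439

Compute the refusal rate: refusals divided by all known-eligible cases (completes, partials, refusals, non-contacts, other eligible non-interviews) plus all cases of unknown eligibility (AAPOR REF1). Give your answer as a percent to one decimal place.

30.4%

Num = 529
Base = 438 + 63 + 529 + 506 + 90 + 116 = 1742
REF1 = 529 / 1742 = 0.3037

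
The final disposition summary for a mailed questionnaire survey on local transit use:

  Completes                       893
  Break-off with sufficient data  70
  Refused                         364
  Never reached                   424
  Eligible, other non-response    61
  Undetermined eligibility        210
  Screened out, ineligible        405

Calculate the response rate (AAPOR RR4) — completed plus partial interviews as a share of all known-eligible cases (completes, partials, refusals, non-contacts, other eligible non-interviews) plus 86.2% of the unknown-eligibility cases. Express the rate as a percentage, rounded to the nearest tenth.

48.3%

Num: 893 + 70 = 963
Determined eligible: 893 + 70 + 364 + 424 + 61 = 1812
Estimated eligible among unknowns: 0.8620 × 210 = 181.02
Denominator: 1812 + 181.02 = 1993.02
RR4 = 963 / 1993.02 = 0.4832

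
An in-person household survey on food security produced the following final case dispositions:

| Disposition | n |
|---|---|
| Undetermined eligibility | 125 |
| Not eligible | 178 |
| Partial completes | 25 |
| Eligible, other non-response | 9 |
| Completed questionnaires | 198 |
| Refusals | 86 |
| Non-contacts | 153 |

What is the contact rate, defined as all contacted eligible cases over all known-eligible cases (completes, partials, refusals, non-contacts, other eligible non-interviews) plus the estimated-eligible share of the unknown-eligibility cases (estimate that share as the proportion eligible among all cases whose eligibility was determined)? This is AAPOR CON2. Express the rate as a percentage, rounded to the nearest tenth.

56.6%

Top: 198 + 25 + 86 + 9 = 318
Eligible (known): 198 + 25 + 86 + 153 + 9 = 471
e = 471 / (471 + 178) = 471 / 649 = 0.7257
Estimated eligible among unknowns: 0.7257 × 125 = 90.71
Base: 471 + 90.71 = 561.71
CON2 = 318 / 561.71 = 0.5661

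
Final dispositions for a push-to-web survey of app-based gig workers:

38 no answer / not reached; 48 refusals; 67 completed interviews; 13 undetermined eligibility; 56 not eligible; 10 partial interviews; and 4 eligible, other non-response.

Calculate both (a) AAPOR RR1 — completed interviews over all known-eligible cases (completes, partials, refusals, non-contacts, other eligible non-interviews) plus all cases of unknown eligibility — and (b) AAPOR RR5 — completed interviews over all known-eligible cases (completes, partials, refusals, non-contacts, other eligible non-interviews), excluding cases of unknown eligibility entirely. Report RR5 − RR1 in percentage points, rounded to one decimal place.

Top: 67
Denominator: 67 + 10 + 48 + 38 + 4 + 13 = 180
RR1 = 67 / 180 = 0.3722
Denominator: 67 + 10 + 48 + 38 + 4 = 167
RR5 = 67 / 167 = 0.4012
Difference = 40.12 − 37.22 = 2.90 percentage points

2.9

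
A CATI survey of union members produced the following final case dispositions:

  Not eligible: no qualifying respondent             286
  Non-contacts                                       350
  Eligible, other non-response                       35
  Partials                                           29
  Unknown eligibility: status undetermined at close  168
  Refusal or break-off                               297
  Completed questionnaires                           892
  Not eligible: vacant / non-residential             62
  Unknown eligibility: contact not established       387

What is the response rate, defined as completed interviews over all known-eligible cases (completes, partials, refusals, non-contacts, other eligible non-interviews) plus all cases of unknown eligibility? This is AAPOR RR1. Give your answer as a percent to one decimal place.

Eligibility not determined = 387 + 168 = 555
Screened out, ineligible = 286 + 62 = 348
Num → 892
Denom → 892 + 29 + 297 + 350 + 35 + 555 = 2158
RR1 = 892 / 2158 = 0.4133

41.3%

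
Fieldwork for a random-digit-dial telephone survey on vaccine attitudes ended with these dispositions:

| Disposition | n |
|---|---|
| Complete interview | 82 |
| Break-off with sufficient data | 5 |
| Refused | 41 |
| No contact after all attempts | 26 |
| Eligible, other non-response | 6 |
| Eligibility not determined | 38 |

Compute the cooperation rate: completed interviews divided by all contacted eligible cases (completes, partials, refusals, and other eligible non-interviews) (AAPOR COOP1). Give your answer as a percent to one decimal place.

Numerator = 82
Base = 82 + 5 + 41 + 6 = 134
COOP1 = 82 / 134 = 0.6119

61.2%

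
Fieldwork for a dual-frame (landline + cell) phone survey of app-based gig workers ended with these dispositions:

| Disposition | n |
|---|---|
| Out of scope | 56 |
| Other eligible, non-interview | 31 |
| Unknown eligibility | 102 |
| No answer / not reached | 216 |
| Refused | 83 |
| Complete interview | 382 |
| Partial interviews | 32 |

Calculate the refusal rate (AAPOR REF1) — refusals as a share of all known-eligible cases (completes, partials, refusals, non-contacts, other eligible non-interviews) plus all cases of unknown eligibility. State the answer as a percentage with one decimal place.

Num: 83
Denom: 382 + 32 + 83 + 216 + 31 + 102 = 846
REF1 = 83 / 846 = 0.0981

9.8%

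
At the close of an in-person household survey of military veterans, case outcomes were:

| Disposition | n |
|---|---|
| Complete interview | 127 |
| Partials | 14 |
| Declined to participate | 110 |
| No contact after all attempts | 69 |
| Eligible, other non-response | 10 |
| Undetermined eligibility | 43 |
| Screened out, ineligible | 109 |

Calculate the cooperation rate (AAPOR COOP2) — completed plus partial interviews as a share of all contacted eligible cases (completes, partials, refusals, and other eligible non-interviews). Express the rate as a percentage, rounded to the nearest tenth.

54.0%

Numerator = 127 + 14 = 141
Base = 127 + 14 + 110 + 10 = 261
COOP2 = 141 / 261 = 0.5402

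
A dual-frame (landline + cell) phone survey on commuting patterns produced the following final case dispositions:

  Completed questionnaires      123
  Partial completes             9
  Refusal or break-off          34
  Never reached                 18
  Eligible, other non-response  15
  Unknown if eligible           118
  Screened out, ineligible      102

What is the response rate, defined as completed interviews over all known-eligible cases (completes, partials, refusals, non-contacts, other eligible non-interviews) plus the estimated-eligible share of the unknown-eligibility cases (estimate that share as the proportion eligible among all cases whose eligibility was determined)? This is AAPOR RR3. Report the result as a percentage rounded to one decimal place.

44.4%

Num → 123
Determined eligible → 123 + 9 + 34 + 18 + 15 = 199
e = 199 / (199 + 102) = 199 / 301 = 0.6611
e × U → 0.6611 × 118 = 78.01
Denominator → 199 + 78.01 = 277.01
RR3 = 123 / 277.01 = 0.4440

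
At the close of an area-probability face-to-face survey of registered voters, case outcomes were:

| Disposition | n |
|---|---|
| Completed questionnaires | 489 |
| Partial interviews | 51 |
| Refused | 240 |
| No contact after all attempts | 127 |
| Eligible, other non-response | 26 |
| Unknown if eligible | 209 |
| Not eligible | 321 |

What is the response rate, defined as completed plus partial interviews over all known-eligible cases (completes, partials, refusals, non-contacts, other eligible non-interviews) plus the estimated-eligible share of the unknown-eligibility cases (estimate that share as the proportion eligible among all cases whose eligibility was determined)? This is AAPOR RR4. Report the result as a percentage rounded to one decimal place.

49.6%

Num = 489 + 51 = 540
Determined eligible = 489 + 51 + 240 + 127 + 26 = 933
e = 933 / (933 + 321) = 933 / 1254 = 0.7440
Eligible share of unknowns = 0.7440 × 209 = 155.50
Denom = 933 + 155.50 = 1088.50
RR4 = 540 / 1088.50 = 0.4961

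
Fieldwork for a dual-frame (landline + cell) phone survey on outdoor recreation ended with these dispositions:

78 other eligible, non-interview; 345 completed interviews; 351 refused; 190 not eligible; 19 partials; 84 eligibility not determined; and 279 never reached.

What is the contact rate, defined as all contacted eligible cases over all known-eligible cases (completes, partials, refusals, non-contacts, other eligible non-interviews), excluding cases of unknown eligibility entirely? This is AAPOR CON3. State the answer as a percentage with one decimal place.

Numerator → 345 + 19 + 351 + 78 = 793
Denominator → 345 + 19 + 351 + 279 + 78 = 1072
CON3 = 793 / 1072 = 0.7397

74.0%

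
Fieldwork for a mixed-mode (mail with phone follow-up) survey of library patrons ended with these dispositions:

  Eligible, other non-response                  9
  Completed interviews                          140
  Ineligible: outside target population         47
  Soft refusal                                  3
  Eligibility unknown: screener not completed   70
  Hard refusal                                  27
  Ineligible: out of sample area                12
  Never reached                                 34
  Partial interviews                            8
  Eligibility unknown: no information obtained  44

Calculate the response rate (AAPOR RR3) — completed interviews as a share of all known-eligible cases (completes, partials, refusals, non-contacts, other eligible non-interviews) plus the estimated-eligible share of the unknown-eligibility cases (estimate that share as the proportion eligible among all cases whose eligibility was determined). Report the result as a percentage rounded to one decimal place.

Refused = 27 + 3 = 30
Eligibility not determined = 70 + 44 = 114
Screened out, ineligible = 47 + 12 = 59
Num: 140
Determined eligible: 140 + 8 + 30 + 34 + 9 = 221
e = 221 / (221 + 59) = 221 / 280 = 0.7893
e × U: 0.7893 × 114 = 89.98
Denom: 221 + 89.98 = 310.98
RR3 = 140 / 310.98 = 0.4502

45.0%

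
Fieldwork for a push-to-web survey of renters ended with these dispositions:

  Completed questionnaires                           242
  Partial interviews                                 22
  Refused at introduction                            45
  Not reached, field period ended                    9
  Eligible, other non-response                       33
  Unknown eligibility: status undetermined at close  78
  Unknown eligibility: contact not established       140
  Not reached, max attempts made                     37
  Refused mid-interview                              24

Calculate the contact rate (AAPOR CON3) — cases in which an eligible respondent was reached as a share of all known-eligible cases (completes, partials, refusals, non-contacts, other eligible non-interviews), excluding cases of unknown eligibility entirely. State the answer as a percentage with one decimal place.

Declined to participate = 45 + 24 = 69
Non-contacts = 9 + 37 = 46
Eligibility not determined = 140 + 78 = 218
Numerator = 242 + 22 + 69 + 33 = 366
Denom = 242 + 22 + 69 + 46 + 33 = 412
CON3 = 366 / 412 = 0.8883

88.8%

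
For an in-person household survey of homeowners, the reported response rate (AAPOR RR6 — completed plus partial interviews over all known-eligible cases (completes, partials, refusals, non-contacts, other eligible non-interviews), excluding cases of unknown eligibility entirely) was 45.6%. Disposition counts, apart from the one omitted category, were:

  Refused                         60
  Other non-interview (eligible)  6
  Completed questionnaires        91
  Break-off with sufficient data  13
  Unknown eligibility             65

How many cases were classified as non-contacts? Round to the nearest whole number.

58

Numerator: 91 + 13 = 104
RR6 = 104 / D = 0.456
D = 104 / 0.456 = 228.1
Rest of base = 170
non-contacts = 228.1 − 170 ≈ 58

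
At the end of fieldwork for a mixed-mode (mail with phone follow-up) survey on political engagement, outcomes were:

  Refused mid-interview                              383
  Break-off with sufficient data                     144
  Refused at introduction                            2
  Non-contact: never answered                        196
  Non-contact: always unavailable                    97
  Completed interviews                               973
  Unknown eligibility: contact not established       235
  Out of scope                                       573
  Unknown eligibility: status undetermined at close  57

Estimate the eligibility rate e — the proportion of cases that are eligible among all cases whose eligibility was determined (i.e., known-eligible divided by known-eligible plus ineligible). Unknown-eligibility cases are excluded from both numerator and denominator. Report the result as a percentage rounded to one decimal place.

75.8%

Declined to participate = 2 + 383 = 385
Never reached = 196 + 97 = 293
Unknown if eligible = 235 + 57 = 292
Eligible (known): 973 + 144 + 385 + 293 = 1795
e = 1795 / (1795 + 573) = 1795 / 2368 = 0.7580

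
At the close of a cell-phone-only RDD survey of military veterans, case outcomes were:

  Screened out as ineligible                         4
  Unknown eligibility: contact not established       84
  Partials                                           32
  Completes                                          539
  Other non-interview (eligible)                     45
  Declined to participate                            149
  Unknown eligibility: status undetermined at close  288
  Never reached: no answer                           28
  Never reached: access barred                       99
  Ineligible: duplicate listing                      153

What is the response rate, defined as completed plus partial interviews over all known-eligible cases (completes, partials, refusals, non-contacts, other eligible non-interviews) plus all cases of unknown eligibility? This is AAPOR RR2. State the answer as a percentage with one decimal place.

Never reached = 28 + 99 = 127
Unknown eligibility = 84 + 288 = 372
Ineligible = 4 + 153 = 157
Num: 539 + 32 = 571
Denom: 539 + 32 + 149 + 127 + 45 + 372 = 1264
RR2 = 571 / 1264 = 0.4517

45.2%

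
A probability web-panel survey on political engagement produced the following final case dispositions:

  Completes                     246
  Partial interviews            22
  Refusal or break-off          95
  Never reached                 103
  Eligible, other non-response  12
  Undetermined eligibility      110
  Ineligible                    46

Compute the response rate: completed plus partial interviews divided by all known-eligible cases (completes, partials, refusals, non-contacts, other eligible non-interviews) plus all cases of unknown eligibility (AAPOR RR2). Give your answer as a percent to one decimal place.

Numerator → 246 + 22 = 268
Base → 246 + 22 + 95 + 103 + 12 + 110 = 588
RR2 = 268 / 588 = 0.4558

45.6%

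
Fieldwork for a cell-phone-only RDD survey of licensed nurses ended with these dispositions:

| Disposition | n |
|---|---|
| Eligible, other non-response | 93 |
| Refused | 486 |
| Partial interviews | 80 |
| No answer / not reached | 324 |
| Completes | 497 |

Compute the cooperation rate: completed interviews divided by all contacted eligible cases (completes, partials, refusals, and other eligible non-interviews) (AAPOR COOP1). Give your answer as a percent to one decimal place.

Top = 497
Denom = 497 + 80 + 486 + 93 = 1156
COOP1 = 497 / 1156 = 0.4299

43.0%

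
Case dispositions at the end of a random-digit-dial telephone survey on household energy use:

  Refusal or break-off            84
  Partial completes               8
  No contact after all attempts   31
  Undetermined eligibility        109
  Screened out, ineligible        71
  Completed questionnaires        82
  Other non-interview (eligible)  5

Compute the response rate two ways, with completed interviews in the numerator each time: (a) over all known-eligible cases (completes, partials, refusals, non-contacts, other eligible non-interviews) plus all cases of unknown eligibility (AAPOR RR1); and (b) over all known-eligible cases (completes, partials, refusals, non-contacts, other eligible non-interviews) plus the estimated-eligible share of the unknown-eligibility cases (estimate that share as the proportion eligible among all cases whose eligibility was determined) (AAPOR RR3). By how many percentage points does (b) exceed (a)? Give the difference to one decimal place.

Numerator: 82
Denominator: 82 + 8 + 84 + 31 + 5 + 109 = 319
RR1 = 82 / 319 = 0.2571
Known eligible: 82 + 8 + 84 + 31 + 5 = 210
e = 210 / (210 + 71) = 210 / 281 = 0.7473
Estimated eligible among unknowns: 0.7473 × 109 = 81.46
Denominator: 210 + 81.46 = 291.46
RR3 = 82 / 291.46 = 0.2813
Difference = 28.13 − 25.71 = 2.42 percentage points

2.4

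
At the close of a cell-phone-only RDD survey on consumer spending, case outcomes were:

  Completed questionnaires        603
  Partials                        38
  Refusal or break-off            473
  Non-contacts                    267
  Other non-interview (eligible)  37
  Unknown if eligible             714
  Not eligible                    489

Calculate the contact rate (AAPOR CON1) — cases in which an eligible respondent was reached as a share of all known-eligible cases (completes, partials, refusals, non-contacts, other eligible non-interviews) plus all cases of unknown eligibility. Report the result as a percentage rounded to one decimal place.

54.0%

Num = 603 + 38 + 473 + 37 = 1151
Denominator = 603 + 38 + 473 + 267 + 37 + 714 = 2132
CON1 = 1151 / 2132 = 0.5399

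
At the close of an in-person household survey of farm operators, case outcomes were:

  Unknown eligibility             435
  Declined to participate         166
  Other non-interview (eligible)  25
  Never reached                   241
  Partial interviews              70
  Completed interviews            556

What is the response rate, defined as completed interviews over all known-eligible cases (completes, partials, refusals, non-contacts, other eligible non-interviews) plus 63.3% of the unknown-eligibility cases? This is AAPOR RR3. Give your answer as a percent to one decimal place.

41.7%

Num = 556
Determined eligible = 556 + 70 + 166 + 241 + 25 = 1058
e × U = 0.6330 × 435 = 275.36
Base = 1058 + 275.36 = 1333.36
RR3 = 556 / 1333.36 = 0.4170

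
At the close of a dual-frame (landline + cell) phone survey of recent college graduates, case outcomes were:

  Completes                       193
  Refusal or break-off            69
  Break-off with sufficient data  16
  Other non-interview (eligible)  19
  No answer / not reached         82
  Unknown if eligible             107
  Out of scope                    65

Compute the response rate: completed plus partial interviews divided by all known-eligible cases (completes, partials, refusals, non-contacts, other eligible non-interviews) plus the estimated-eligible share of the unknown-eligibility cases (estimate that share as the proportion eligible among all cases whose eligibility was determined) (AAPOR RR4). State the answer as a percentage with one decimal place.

Numerator = 193 + 16 = 209
Known eligible = 193 + 16 + 69 + 82 + 19 = 379
e = 379 / (379 + 65) = 379 / 444 = 0.8536
e × U = 0.8536 × 107 = 91.34
Denom = 379 + 91.34 = 470.34
RR4 = 209 / 470.34 = 0.4444

44.4%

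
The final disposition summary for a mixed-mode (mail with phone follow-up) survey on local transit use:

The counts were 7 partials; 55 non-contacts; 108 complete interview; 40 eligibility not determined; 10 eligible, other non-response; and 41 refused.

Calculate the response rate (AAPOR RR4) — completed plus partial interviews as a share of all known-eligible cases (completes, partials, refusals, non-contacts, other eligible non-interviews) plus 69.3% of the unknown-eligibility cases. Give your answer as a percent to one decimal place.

46.2%

Num → 108 + 7 = 115
Known eligible → 108 + 7 + 41 + 55 + 10 = 221
Estimated eligible among unknowns → 0.6930 × 40 = 27.72
Denom → 221 + 27.72 = 248.72
RR4 = 115 / 248.72 = 0.4624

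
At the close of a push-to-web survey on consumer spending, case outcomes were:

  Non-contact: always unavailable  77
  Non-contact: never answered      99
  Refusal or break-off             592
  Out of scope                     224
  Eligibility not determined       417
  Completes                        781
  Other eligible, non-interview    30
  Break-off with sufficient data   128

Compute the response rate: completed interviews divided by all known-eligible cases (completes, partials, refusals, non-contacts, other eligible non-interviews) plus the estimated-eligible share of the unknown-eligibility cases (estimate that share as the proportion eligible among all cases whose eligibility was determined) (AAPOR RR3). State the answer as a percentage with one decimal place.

No contact after all attempts = 99 + 77 = 176
Num = 781
Determined eligible = 781 + 128 + 592 + 176 + 30 = 1707
e = 1707 / (1707 + 224) = 1707 / 1931 = 0.8840
Eligible share of unknowns = 0.8840 × 417 = 368.63
Base = 1707 + 368.63 = 2075.63
RR3 = 781 / 2075.63 = 0.3763

37.6%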